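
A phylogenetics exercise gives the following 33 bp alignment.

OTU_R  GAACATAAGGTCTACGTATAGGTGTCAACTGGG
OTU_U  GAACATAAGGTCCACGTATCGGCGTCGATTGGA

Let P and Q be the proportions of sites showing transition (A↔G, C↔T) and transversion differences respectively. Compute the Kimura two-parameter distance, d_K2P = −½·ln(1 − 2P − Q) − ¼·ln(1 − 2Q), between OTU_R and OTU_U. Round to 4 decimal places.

0.2184

Differing sites — 13:T/C (Ti); 20:A/C (Tv); 23:T/C (Ti); 27:A/G (Ti); 29:C/T (Ti); 33:G/A (Ti).
Of the 6 differences, 5 transitions and 1 transversion over 33 sites: P = 5/33 = 0.151515, Q = 1/33 = 0.030303.
d = −0.5·ln(0.666667) − 0.25·ln(0.939394) = −0.5·(-0.405465) − 0.25·(-0.062520) = 0.2184.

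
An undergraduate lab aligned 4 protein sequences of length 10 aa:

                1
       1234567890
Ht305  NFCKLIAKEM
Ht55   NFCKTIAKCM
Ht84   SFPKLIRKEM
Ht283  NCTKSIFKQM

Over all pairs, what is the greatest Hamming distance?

6

Pairwise Hamming distances:
  Ht305 vs Ht55: 2
  Ht305 vs Ht84: 3
  Ht305 vs Ht283: 5
  Ht55 vs Ht84: 5
  Ht55 vs Ht283: 5
  Ht84 vs Ht283: 6
The largest is 6, between Ht84 and Ht283.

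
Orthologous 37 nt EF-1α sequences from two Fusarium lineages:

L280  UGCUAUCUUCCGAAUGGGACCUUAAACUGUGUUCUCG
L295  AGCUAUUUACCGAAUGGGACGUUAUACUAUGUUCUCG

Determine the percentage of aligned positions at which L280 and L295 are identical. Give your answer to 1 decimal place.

83.8%

Mismatches occur at site 1 (U↔A), site 7 (C↔U), site 9 (U↔A), site 21 (C↔G), site 25 (A↔U), site 29 (G↔A).
31 of the 37 sites match, so the percent identity is 31/37 × 100 = 83.8%.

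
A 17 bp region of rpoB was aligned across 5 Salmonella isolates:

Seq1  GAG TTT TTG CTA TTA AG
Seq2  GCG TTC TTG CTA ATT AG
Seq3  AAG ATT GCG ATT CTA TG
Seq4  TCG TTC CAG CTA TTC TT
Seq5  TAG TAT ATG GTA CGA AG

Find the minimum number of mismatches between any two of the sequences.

Pairwise Hamming distances:
  Seq1 vs Seq2: 4
  Seq1 vs Seq3: 8
  Seq1 vs Seq4: 8
  Seq1 vs Seq5: 6
  Seq2 vs Seq3: 11
  Seq2 vs Seq4: 7
  Seq2 vs Seq5: 9
  Seq3 vs Seq4: 11
  Seq3 vs Seq5: 9
  Seq4 vs Seq5: 11
The smallest is 4, between Seq1 and Seq2.

4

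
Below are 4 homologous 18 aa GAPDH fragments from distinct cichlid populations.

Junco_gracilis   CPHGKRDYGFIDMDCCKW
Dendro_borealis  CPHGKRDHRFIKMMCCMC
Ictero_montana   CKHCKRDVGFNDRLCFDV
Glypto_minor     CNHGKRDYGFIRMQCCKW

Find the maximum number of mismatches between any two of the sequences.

11

Pairwise Hamming distances:
  Junco_gracilis vs Dendro_borealis: 6
  Junco_gracilis vs Ictero_montana: 9
  Junco_gracilis vs Glypto_minor: 3
  Dendro_borealis vs Ictero_montana: 11
  Dendro_borealis vs Glypto_minor: 7
  Ictero_montana vs Glypto_minor: 10
The largest is 11, between Dendro_borealis and Ictero_montana.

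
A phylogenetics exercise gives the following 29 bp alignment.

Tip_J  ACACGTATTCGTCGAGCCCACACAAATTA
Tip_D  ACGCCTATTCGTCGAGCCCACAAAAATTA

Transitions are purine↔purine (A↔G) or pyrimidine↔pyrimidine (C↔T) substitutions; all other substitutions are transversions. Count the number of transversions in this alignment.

2

Differing sites — 3:A/G (Ti); 5:G/C (Tv); 23:C/A (Tv).
Of the 3 differences, 1 transition and 2 transversions, so the answer is 2.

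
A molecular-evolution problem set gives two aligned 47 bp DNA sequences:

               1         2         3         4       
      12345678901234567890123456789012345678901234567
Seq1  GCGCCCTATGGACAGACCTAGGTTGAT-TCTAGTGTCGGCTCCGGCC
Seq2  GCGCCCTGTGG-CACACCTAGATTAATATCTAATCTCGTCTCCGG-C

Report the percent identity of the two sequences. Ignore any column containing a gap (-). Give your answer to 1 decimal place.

84.1%

Excluding the 3 gap columns leaves 44 comparable sites.
Differing sites — 8:A/G; 15:G/C; 22:G/A; 25:G/A; 33:G/A; 35:G/C; 39:G/T.
37 of the 44 comparable sites match, so the percent identity is 37/44 × 100 = 84.1%.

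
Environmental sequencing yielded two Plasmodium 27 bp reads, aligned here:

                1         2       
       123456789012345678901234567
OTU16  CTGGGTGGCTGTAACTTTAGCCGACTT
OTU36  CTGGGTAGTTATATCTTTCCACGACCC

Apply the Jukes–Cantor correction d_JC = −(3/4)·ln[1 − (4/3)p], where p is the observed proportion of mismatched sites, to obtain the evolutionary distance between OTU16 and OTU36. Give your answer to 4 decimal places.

Mismatches occur at site 7 (G↔A), site 9 (C↔T), site 11 (G↔A), site 14 (A↔T), site 19 (A↔C), site 20 (G↔C), site 21 (C↔A), site 26 (T↔C), site 27 (T↔C).
p = 9/27 = 0.333333.
d = −0.75 · ln(1 − (4/3)·0.333333) = −0.75 · ln(0.555556) = −0.75 · (-0.587786) = 0.4408.

0.4408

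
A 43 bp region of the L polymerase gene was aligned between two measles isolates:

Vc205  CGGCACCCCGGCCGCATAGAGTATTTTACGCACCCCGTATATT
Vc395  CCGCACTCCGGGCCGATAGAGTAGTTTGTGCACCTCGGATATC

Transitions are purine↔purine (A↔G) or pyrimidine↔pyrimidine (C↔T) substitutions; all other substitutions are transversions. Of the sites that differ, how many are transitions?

The sequences differ at positions 2 (G/C, transversion), 7 (C/T, transition), 12 (C/G, transversion), 14 (G/C, transversion), 15 (C/G, transversion), 24 (T/G, transversion), 28 (A/G, transition), 29 (C/T, transition), 35 (C/T, transition), 38 (T/G, transversion), 43 (T/C, transition).
Of the 11 differences, 5 transitions and 6 transversions, so the answer is 5.

5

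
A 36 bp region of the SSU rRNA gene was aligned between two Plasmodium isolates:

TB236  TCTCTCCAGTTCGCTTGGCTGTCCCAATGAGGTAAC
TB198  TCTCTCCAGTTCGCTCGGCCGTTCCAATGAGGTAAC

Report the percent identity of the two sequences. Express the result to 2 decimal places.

Differing sites — 16:T/C; 20:T/C; 23:C/T.
33 of the 36 sites match, so the percent identity is 33/36 × 100 = 91.67%.

91.67%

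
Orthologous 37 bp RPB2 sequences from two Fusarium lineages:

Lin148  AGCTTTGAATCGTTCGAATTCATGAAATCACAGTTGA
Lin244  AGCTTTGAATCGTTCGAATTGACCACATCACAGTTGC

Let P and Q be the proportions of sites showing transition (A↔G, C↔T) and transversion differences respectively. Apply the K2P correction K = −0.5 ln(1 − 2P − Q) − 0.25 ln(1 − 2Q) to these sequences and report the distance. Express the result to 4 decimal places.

0.1494

Mismatches occur at site 21 (C↔G, transversion), site 23 (T↔C, transition), site 24 (G↔C, transversion), site 26 (A↔C, transversion), site 37 (A↔C, transversion).
Of the 5 differences, 1 transition and 4 transversions over 37 sites: P = 1/37 = 0.027027, Q = 4/37 = 0.108108.
d = −0.5·ln(0.837838) − 0.25·ln(0.783784) = −0.5·(-0.176931) − 0.25·(-0.243622) = 0.1494.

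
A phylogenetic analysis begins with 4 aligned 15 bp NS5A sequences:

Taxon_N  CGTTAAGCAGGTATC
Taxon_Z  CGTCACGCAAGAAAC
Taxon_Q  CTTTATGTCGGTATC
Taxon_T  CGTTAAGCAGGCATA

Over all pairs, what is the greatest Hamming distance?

Pairwise Hamming distances:
  Taxon_N vs Taxon_Z: 5
  Taxon_N vs Taxon_Q: 4
  Taxon_N vs Taxon_T: 2
  Taxon_Z vs Taxon_Q: 8
  Taxon_Z vs Taxon_T: 6
  Taxon_Q vs Taxon_T: 6
The largest is 8, between Taxon_Z and Taxon_Q.

8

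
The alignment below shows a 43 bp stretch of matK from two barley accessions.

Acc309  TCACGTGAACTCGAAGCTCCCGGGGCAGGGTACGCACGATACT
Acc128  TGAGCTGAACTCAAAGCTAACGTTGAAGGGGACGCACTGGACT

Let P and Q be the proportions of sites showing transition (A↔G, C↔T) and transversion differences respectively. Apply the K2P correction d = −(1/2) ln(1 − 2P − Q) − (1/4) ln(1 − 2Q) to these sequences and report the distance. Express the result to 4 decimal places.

0.3937

Mismatches occur at site 2 (C→G, transversion), site 4 (C→G, transversion), site 5 (G→C, transversion), site 13 (G→A, transition), site 19 (C→A, transversion), site 20 (C→A, transversion), site 23 (G→T, transversion), site 24 (G→T, transversion), site 26 (C→A, transversion), site 31 (T→G, transversion), site 38 (G→T, transversion), site 39 (A→G, transition), site 40 (T→G, transversion).
Of the 13 differences, 2 transitions and 11 transversions over 43 sites: P = 2/43 = 0.046512, Q = 11/43 = 0.255814.
d = −0.5·ln(0.651162) − 0.25·ln(0.488372) = −0.5·(-0.428997) − 0.25·(-0.716678) = 0.3937.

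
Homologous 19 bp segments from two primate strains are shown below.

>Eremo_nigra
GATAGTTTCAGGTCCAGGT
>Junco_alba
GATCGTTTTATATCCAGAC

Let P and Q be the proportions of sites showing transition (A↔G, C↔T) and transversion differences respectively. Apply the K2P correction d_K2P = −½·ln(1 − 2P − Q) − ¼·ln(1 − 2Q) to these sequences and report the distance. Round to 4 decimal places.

0.4327

The sequences differ at positions 4 (A/C, transversion), 9 (C/T, transition), 11 (G/T, transversion), 12 (G/A, transition), 18 (G/A, transition), 19 (T/C, transition).
Of the 6 differences, 4 transitions and 2 transversions over 19 sites: P = 4/19 = 0.210526, Q = 2/19 = 0.105263.
d = −0.5·ln(0.473685) − 0.25·ln(0.789474) = −0.5·(-0.747213) − 0.25·(-0.236388) = 0.4327.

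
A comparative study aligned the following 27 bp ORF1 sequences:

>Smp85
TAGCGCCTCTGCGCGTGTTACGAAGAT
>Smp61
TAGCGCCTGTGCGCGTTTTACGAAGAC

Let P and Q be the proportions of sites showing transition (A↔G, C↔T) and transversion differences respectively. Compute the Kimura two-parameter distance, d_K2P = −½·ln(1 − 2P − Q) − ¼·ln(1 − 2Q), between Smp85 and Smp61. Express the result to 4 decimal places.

The sequences differ at positions 9 (C/G, transversion), 17 (G/T, transversion), 27 (T/C, transition).
Of the 3 differences, 1 transition and 2 transversions over 27 sites: P = 1/27 = 0.037037, Q = 2/27 = 0.074074.
d = −0.5·ln(0.851852) − 0.25·ln(0.851852) = −0.5·(-0.160342) − 0.25·(-0.160342) = 0.1203.

0.1203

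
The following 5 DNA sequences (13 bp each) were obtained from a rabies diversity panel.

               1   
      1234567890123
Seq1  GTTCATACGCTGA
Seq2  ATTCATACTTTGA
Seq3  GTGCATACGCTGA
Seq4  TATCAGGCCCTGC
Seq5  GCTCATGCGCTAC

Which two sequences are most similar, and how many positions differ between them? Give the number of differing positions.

1

Pairwise Hamming distances:
  Seq1 vs Seq2: 3
  Seq1 vs Seq3: 1
  Seq1 vs Seq4: 6
  Seq1 vs Seq5: 4
  Seq2 vs Seq3: 4
  Seq2 vs Seq4: 7
  Seq2 vs Seq5: 7
  Seq3 vs Seq4: 7
  Seq3 vs Seq5: 5
  Seq4 vs Seq5: 5
The smallest is 1, between Seq1 and Seq3.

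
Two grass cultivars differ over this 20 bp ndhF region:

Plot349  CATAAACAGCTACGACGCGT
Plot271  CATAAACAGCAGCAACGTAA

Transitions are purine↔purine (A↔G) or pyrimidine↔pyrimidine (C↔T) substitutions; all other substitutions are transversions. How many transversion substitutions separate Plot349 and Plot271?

Differing sites — 11:T/A (Tv); 12:A/G (Ti); 14:G/A (Ti); 18:C/T (Ti); 19:G/A (Ti); 20:T/A (Tv).
Of the 6 differences, 4 transitions and 2 transversions, so the answer is 2.

2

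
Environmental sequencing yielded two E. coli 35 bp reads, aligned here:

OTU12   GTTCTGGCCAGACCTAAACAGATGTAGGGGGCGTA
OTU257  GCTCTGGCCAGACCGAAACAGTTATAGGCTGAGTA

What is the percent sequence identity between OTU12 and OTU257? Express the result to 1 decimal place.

80.0%

Differing sites — 2:T/C; 15:T/G; 22:A/T; 24:G/A; 29:G/C; 30:G/T; 32:C/A.
28 of the 35 sites match, so the percent identity is 28/35 × 100 = 80.0%.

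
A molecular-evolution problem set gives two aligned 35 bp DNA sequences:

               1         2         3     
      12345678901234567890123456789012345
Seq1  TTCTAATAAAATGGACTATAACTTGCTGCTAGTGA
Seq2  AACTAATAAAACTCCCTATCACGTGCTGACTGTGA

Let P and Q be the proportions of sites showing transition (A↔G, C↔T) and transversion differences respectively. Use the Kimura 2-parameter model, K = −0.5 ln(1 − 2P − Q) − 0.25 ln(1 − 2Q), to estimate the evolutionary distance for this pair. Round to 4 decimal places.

The sequences differ at positions 1 (T/A, transversion), 2 (T/A, transversion), 12 (T/C, transition), 13 (G/T, transversion), 14 (G/C, transversion), 15 (A/C, transversion), 20 (A/C, transversion), 23 (T/G, transversion), 29 (C/A, transversion), 30 (T/C, transition), 31 (A/T, transversion).
Of the 11 differences, 2 transitions and 9 transversions over 35 sites: P = 2/35 = 0.057143, Q = 9/35 = 0.257143.
d = −0.5·ln(0.628571) − 0.25·ln(0.485714) = −0.5·(-0.464306) − 0.25·(-0.722135) = 0.4127.

0.4127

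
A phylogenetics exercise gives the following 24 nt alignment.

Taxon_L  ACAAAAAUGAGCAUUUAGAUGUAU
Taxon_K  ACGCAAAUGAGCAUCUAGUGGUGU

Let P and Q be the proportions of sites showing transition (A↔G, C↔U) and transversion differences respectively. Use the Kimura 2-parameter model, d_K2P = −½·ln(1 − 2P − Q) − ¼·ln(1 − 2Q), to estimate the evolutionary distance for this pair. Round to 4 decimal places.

0.3069

Mismatches occur at site 3 (A→G, transition), site 4 (A→C, transversion), site 15 (U→C, transition), site 19 (A→U, transversion), site 20 (U→G, transversion), site 23 (A→G, transition).
Of the 6 differences, 3 transitions and 3 transversions over 24 sites: P = 3/24 = 0.125000, Q = 3/24 = 0.125000.
d = −0.5·ln(0.625000) − 0.25·ln(0.750000) = −0.5·(-0.470004) − 0.25·(-0.287682) = 0.3069.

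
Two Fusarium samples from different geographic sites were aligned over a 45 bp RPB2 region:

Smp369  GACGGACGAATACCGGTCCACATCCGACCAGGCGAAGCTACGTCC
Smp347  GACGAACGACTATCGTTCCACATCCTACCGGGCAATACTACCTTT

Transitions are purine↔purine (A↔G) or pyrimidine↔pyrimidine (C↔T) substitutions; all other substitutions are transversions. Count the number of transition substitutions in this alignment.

7

The sequences differ at positions 5 (G/A, transition), 10 (A/C, transversion), 13 (C/T, transition), 16 (G/T, transversion), 26 (G/T, transversion), 30 (A/G, transition), 34 (G/A, transition), 36 (A/T, transversion), 37 (G/A, transition), 42 (G/C, transversion), 44 (C/T, transition), 45 (C/T, transition).
Of the 12 differences, 7 transitions and 5 transversions, so the answer is 7.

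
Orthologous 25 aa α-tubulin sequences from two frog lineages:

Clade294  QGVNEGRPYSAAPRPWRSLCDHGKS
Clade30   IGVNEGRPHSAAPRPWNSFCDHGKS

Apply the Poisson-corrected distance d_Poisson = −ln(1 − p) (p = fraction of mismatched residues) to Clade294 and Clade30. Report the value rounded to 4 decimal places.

The sequences differ at positions 1 (Q/I), 9 (Y/H), 17 (R/N), 19 (L/F).
p = 4/25 = 0.160000.
d = −ln(1 − 0.160000) = −ln(0.840000) = 0.1744.

0.1744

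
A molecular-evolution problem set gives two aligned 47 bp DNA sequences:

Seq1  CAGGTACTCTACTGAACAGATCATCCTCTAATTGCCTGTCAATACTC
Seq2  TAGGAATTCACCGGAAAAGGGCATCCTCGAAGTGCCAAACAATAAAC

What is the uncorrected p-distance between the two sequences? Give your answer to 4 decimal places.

0.3404

Mismatches occur at site 1 (C↔T), site 5 (T↔A), site 7 (C↔T), site 10 (T↔A), site 11 (A↔C), site 13 (T↔G), site 17 (C↔A), site 20 (A↔G), site 21 (T↔G), site 29 (T↔G), site 32 (T↔G), site 37 (T↔A), site 38 (G↔A), site 39 (T↔A), site 45 (C↔A), site 46 (T↔A).
There are 16 differences over 47 sites, so p = 16/47 = 0.3404.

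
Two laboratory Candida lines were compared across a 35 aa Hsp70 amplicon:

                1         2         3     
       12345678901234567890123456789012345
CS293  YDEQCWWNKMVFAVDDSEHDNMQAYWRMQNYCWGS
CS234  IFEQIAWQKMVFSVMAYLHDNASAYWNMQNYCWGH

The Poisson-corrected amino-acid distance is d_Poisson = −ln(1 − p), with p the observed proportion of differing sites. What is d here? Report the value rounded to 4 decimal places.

0.5108

The sequences differ at positions 1 (Y/I), 2 (D/F), 5 (C/I), 6 (W/A), 8 (N/Q), 13 (A/S), 15 (D/M), 16 (D/A), 17 (S/Y), 18 (E/L), 22 (M/A), 23 (Q/S), 27 (R/N), 35 (S/H).
p = 14/35 = 0.400000.
d = −ln(1 − 0.400000) = −ln(0.600000) = 0.5108.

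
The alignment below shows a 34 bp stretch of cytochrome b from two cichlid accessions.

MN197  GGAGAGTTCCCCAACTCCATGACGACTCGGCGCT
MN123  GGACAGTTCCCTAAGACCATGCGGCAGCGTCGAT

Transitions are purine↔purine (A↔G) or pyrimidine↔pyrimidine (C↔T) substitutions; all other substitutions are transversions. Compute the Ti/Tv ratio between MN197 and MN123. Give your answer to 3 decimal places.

Differing sites — 4:G/C (Tv); 12:C/T (Ti); 15:C/G (Tv); 16:T/A (Tv); 22:A/C (Tv); 23:C/G (Tv); 25:A/C (Tv); 26:C/A (Tv); 27:T/G (Tv); 30:G/T (Tv); 33:C/A (Tv).
Of the 11 differences, 1 transition and 10 transversions, so Ti/Tv = 1/10 = 0.100.

0.100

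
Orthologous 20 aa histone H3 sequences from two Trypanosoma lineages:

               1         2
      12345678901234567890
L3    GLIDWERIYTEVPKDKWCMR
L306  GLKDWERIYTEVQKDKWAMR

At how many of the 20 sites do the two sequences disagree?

3

The sequences differ at positions 3 (I/K), 13 (P/Q), 18 (C/A).
That gives 3 mismatches out of 20 aligned sites, so the Hamming distance is 3.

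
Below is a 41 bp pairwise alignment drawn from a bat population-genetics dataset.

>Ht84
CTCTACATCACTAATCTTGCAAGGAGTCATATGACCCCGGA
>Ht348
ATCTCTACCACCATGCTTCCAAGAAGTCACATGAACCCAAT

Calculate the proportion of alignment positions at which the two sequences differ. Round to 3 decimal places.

0.341

The sequences differ at positions 1 (C/A), 5 (A/C), 6 (C/T), 8 (T/C), 12 (T/C), 14 (A/T), 15 (T/G), 19 (G/C), 24 (G/A), 30 (T/C), 35 (C/A), 39 (G/A), 40 (G/A), 41 (A/T).
There are 14 differences over 41 sites, so p = 14/41 = 0.341.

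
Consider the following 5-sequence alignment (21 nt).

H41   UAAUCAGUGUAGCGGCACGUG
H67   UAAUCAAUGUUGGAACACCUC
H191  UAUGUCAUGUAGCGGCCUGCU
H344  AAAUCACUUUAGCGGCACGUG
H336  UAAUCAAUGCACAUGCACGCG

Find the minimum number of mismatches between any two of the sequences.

Pairwise Hamming distances:
  H41 vs H67: 7
  H41 vs H191: 9
  H41 vs H344: 3
  H41 vs H336: 6
  H67 vs H191: 13
  H67 vs H344: 9
  H67 vs H336: 9
  H191 vs H344: 11
  H191 vs H336: 11
  H344 vs H336: 8
The smallest is 3, between H41 and H344.

3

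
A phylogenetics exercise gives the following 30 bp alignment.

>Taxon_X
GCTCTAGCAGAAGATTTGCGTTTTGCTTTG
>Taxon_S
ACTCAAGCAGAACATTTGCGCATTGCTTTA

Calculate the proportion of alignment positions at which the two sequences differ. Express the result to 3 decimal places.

Differing sites — 1:G/A; 5:T/A; 13:G/C; 21:T/C; 22:T/A; 30:G/A.
There are 6 differences over 30 sites, so p = 6/30 = 0.200.

0.200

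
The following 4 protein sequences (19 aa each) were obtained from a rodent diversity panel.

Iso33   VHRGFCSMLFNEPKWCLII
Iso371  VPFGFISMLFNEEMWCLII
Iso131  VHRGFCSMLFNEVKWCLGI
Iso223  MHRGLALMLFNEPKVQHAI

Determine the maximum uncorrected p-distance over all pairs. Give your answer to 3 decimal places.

0.632

Pairwise Hamming distances:
  Iso33 vs Iso371: 5
  Iso33 vs Iso131: 2
  Iso33 vs Iso223: 8
  Iso371 vs Iso131: 6
  Iso371 vs Iso223: 12
  Iso131 vs Iso223: 9
The largest is 12 mismatches, between Iso371 and Iso223; p = 12/19 = 0.632.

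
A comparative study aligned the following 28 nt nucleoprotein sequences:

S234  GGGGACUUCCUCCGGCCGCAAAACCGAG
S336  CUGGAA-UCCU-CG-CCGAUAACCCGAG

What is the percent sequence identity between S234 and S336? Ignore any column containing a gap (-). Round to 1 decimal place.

Excluding the 3 gap columns leaves 25 comparable sites.
Differing sites — 1:G/C; 2:G/U; 6:C/A; 19:C/A; 20:A/U; 23:A/C.
19 of the 25 comparable sites match, so the percent identity is 19/25 × 100 = 76.0%.

76.0%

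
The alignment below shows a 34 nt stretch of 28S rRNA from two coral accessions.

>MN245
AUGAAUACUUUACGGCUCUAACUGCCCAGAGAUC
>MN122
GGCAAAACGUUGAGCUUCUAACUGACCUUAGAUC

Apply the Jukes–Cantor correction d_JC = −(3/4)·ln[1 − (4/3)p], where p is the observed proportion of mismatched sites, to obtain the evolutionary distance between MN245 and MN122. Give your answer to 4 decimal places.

The sequences differ at positions 1 (A/G), 2 (U/G), 3 (G/C), 6 (U/A), 9 (U/G), 12 (A/G), 13 (C/A), 15 (G/C), 16 (C/U), 25 (C/A), 28 (A/U), 29 (G/U).
p = 12/34 = 0.352941.
d = −0.75 · ln(1 − (4/3)·0.352941) = −0.75 · ln(0.529412) = −0.75 · (-0.635988) = 0.4770.

0.4770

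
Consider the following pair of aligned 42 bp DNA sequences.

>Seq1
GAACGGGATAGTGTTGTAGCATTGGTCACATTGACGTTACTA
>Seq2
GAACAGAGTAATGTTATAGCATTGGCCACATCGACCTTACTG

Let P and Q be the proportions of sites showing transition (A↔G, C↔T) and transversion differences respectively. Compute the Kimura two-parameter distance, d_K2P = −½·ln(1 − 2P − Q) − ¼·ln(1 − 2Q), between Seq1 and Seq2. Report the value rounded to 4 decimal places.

Differing sites — 5:G/A (Ti); 7:G/A (Ti); 8:A/G (Ti); 11:G/A (Ti); 16:G/A (Ti); 26:T/C (Ti); 32:T/C (Ti); 36:G/C (Tv); 42:A/G (Ti).
Of the 9 differences, 8 transitions and 1 transversion over 42 sites: P = 8/42 = 0.190476, Q = 1/42 = 0.023810.
d = −0.5·ln(0.595238) − 0.25·ln(0.952380) = −0.5·(-0.518794) − 0.25·(-0.048791) = 0.2716.

0.2716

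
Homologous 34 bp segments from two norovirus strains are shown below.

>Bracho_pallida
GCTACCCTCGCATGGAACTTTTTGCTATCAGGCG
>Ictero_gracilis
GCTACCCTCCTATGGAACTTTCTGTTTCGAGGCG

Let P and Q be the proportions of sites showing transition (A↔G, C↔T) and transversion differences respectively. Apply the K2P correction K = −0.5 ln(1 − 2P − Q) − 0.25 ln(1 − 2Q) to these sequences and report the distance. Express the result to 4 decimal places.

0.2440

Mismatches occur at site 10 (G/C, transversion), site 11 (C/T, transition), site 22 (T/C, transition), site 25 (C/T, transition), site 27 (A/T, transversion), site 28 (T/C, transition), site 29 (C/G, transversion).
Of the 7 differences, 4 transitions and 3 transversions over 34 sites: P = 4/34 = 0.117647, Q = 3/34 = 0.088235.
d = −0.5·ln(0.676471) − 0.25·ln(0.823530) = −0.5·(-0.390866) − 0.25·(-0.194155) = 0.2440.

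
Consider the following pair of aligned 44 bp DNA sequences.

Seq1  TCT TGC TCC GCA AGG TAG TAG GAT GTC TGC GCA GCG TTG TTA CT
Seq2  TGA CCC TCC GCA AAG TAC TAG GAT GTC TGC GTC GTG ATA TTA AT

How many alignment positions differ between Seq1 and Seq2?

Mismatches occur at site 2 (C↔G), site 3 (T↔A), site 4 (T↔C), site 5 (G↔C), site 14 (G↔A), site 18 (G↔C), site 32 (C↔T), site 33 (A↔C), site 35 (C↔T), site 37 (T↔A), site 39 (G↔A), site 43 (C↔A).
That gives 12 mismatches out of 44 aligned sites, so the Hamming distance is 12.

12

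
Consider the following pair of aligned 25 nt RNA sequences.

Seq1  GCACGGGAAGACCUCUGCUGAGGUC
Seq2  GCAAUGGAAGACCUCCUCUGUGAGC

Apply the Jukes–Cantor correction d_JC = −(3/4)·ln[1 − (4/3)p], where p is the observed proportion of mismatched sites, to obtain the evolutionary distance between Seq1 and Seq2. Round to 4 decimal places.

The sequences differ at positions 4 (C/A), 5 (G/U), 16 (U/C), 17 (G/U), 21 (A/U), 23 (G/A), 24 (U/G).
p = 7/25 = 0.280000.
d = −0.75 · ln(1 − (4/3)·0.280000) = −0.75 · ln(0.626667) = −0.75 · (-0.467340) = 0.3505.

0.3505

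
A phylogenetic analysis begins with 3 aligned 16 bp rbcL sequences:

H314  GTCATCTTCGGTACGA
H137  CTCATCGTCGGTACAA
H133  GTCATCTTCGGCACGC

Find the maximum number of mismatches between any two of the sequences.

5

Pairwise Hamming distances:
  H314 vs H137: 3
  H314 vs H133: 2
  H137 vs H133: 5
The largest is 5, between H137 and H133.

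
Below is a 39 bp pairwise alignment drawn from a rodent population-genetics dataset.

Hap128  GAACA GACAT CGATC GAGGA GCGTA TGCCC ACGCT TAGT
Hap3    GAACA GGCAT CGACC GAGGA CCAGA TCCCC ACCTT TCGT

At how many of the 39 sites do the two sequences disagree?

Differing sites — 7:A/G; 14:T/C; 21:G/C; 23:G/A; 24:T/G; 27:G/C; 33:G/C; 34:C/T; 37:A/C.
That gives 9 mismatches out of 39 aligned sites, so the Hamming distance is 9.

9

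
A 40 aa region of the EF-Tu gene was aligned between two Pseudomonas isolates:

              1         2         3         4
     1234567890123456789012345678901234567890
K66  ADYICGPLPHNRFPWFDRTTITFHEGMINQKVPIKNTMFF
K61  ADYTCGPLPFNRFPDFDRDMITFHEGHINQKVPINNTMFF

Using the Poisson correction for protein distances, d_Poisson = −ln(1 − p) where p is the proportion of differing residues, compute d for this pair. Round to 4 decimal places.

0.1924

The sequences differ at positions 4 (I/T), 10 (H/F), 15 (W/D), 19 (T/D), 20 (T/M), 27 (M/H), 35 (K/N).
p = 7/40 = 0.175000.
d = −ln(1 − 0.175000) = −ln(0.825000) = 0.1924.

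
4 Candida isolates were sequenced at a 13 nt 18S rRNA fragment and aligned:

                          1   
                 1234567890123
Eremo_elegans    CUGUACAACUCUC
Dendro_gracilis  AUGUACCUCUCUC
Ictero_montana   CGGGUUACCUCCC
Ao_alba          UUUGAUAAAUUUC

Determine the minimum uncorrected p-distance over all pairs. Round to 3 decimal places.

0.231

Pairwise Hamming distances:
  Eremo_elegans vs Dendro_gracilis: 3
  Eremo_elegans vs Ictero_montana: 6
  Eremo_elegans vs Ao_alba: 6
  Dendro_gracilis vs Ictero_montana: 8
  Dendro_gracilis vs Ao_alba: 8
  Ictero_montana vs Ao_alba: 8
The smallest is 3 mismatches, between Eremo_elegans and Dendro_gracilis; p = 3/13 = 0.231.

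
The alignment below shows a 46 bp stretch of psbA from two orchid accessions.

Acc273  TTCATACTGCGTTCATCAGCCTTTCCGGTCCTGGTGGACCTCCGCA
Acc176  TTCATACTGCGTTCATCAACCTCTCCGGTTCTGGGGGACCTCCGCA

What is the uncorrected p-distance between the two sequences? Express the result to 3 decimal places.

Differing sites — 19:G/A; 23:T/C; 30:C/T; 35:T/G.
There are 4 differences over 46 sites, so p = 4/46 = 0.087.

0.087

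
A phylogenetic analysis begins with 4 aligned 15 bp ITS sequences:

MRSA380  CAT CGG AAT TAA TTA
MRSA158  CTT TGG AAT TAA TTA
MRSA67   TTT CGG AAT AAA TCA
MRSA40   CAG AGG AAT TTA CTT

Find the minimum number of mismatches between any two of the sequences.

2

Pairwise Hamming distances:
  MRSA380 vs MRSA158: 2
  MRSA380 vs MRSA67: 4
  MRSA380 vs MRSA40: 5
  MRSA158 vs MRSA67: 4
  MRSA158 vs MRSA40: 6
  MRSA67 vs MRSA40: 9
The smallest is 2, between MRSA380 and MRSA158.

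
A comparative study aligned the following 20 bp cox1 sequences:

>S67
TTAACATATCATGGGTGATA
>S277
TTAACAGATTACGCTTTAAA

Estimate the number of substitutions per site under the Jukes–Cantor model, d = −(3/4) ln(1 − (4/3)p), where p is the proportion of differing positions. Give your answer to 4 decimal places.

The sequences differ at positions 7 (T/G), 10 (C/T), 12 (T/C), 14 (G/C), 15 (G/T), 17 (G/T), 19 (T/A).
p = 7/20 = 0.350000.
d = −0.75 · ln(1 − (4/3)·0.350000) = −0.75 · ln(0.533333) = −0.75 · (-0.628609) = 0.4715.

0.4715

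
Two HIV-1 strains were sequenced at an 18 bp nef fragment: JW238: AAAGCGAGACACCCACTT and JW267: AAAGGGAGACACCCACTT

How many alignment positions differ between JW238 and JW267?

A single mismatch occurs at site 5 (C/G).
That gives 1 mismatch out of 18 aligned sites, so the Hamming distance is 1.

1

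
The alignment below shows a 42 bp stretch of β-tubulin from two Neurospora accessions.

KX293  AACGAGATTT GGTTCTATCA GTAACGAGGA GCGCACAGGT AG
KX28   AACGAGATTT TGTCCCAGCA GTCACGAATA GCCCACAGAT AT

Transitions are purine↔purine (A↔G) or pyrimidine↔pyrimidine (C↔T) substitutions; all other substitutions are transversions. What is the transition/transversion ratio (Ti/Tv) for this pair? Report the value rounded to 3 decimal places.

Mismatches occur at site 11 (G/T, transversion), site 14 (T/C, transition), site 16 (T/C, transition), site 18 (T/G, transversion), site 23 (A/C, transversion), site 28 (G/A, transition), site 29 (G/T, transversion), site 33 (G/C, transversion), site 39 (G/A, transition), site 42 (G/T, transversion).
Of the 10 differences, 4 transitions and 6 transversions, so Ti/Tv = 4/6 = 0.667.

0.667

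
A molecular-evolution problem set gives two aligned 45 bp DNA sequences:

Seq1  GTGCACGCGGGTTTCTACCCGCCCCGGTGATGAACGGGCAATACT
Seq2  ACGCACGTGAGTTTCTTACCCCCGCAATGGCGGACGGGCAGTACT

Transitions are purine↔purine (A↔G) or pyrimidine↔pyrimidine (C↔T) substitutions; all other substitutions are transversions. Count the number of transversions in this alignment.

4

Mismatches occur at site 1 (G→A, transition), site 2 (T→C, transition), site 8 (C→T, transition), site 10 (G→A, transition), site 17 (A→T, transversion), site 18 (C→A, transversion), site 21 (G→C, transversion), site 24 (C→G, transversion), site 26 (G→A, transition), site 27 (G→A, transition), site 30 (A→G, transition), site 31 (T→C, transition), site 33 (A→G, transition), site 41 (A→G, transition).
Of the 14 differences, 10 transitions and 4 transversions, so the answer is 4.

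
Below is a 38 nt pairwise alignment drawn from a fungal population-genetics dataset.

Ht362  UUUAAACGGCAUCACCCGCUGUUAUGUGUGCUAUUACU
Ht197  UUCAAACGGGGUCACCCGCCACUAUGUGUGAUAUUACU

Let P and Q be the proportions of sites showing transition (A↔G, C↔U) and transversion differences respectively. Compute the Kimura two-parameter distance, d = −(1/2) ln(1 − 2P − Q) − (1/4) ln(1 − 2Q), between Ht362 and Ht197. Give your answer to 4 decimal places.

0.2176

Differing sites — 3:U/C (Ti); 10:C/G (Tv); 11:A/G (Ti); 20:U/C (Ti); 21:G/A (Ti); 22:U/C (Ti); 31:C/A (Tv).
Of the 7 differences, 5 transitions and 2 transversions over 38 sites: P = 5/38 = 0.131579, Q = 2/38 = 0.052632.
d = −0.5·ln(0.684210) − 0.25·ln(0.894736) = −0.5·(-0.379490) − 0.25·(-0.111227) = 0.2176.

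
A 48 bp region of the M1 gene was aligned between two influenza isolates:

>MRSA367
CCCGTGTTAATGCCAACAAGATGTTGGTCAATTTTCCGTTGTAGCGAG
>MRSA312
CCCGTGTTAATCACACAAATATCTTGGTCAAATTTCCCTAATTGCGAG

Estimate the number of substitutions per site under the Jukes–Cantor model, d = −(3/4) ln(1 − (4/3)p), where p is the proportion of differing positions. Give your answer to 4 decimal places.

0.2735

The sequences differ at positions 12 (G/C), 13 (C/A), 16 (A/C), 17 (C/A), 20 (G/T), 23 (G/C), 32 (T/A), 38 (G/C), 40 (T/A), 41 (G/A), 43 (A/T).
p = 11/48 = 0.229167.
d = −0.75 · ln(1 − (4/3)·0.229167) = −0.75 · ln(0.694444) = −0.75 · (-0.364644) = 0.2735.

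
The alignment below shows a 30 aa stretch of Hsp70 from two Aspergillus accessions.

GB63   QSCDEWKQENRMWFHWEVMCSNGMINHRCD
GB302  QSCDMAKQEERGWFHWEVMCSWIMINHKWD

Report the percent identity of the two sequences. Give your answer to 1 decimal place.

Mismatches occur at site 5 (E↔M), site 6 (W↔A), site 10 (N↔E), site 12 (M↔G), site 22 (N↔W), site 23 (G↔I), site 28 (R↔K), site 29 (C↔W).
22 of the 30 sites match, so the percent identity is 22/30 × 100 = 73.3%.

73.3%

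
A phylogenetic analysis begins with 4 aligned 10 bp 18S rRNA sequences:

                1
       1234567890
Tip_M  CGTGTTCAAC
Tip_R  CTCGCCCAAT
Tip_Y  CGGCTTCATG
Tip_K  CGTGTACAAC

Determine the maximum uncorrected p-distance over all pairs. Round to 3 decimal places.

0.700

Pairwise Hamming distances:
  Tip_M vs Tip_R: 5
  Tip_M vs Tip_Y: 4
  Tip_M vs Tip_K: 1
  Tip_R vs Tip_Y: 7
  Tip_R vs Tip_K: 5
  Tip_Y vs Tip_K: 5
The largest is 7 mismatches, between Tip_R and Tip_Y; p = 7/10 = 0.700.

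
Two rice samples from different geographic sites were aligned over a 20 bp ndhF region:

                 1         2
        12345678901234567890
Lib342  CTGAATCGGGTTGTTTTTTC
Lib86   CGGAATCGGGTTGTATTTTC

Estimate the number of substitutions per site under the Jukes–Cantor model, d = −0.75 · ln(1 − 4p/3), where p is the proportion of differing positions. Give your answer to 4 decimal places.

Differing sites — 2:T/G; 15:T/A.
p = 2/20 = 0.100000.
d = −0.75 · ln(1 − (4/3)·0.100000) = −0.75 · ln(0.866667) = −0.75 · (-0.143100) = 0.1073.

0.1073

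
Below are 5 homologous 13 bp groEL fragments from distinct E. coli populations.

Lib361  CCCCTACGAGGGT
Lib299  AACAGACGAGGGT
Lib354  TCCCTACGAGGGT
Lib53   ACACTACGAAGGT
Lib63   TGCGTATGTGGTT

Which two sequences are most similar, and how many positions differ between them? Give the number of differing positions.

Pairwise Hamming distances:
  Lib361 vs Lib299: 4
  Lib361 vs Lib354: 1
  Lib361 vs Lib53: 3
  Lib361 vs Lib63: 6
  Lib299 vs Lib354: 4
  Lib299 vs Lib53: 5
  Lib299 vs Lib63: 7
  Lib354 vs Lib53: 3
  Lib354 vs Lib63: 5
  Lib53 vs Lib63: 8
The smallest is 1, between Lib361 and Lib354.

1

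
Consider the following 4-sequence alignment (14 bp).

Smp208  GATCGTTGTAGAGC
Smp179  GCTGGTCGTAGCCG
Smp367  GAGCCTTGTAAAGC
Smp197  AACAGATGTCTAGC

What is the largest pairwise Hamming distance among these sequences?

11

Pairwise Hamming distances:
  Smp208 vs Smp179: 6
  Smp208 vs Smp367: 3
  Smp208 vs Smp197: 6
  Smp179 vs Smp367: 9
  Smp179 vs Smp197: 11
  Smp367 vs Smp197: 7
The largest is 11, between Smp179 and Smp197.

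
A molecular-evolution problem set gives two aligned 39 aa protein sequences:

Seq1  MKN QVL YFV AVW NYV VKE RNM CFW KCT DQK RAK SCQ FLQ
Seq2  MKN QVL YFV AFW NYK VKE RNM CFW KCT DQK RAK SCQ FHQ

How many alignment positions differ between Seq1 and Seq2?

Mismatches occur at site 11 (V↔F), site 15 (V↔K), site 38 (L↔H).
That gives 3 mismatches out of 39 aligned sites, so the Hamming distance is 3.

3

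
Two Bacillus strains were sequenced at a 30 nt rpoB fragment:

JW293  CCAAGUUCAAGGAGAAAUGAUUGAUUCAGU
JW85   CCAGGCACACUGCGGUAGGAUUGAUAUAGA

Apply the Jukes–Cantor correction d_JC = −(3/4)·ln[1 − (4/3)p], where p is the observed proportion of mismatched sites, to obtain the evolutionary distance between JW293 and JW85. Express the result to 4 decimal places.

0.5716

The sequences differ at positions 4 (A/G), 6 (U/C), 7 (U/A), 10 (A/C), 11 (G/U), 13 (A/C), 15 (A/G), 16 (A/U), 18 (U/G), 26 (U/A), 27 (C/U), 30 (U/A).
p = 12/30 = 0.400000.
d = −0.75 · ln(1 − (4/3)·0.400000) = −0.75 · ln(0.466667) = −0.75 · (-0.762139) = 0.5716.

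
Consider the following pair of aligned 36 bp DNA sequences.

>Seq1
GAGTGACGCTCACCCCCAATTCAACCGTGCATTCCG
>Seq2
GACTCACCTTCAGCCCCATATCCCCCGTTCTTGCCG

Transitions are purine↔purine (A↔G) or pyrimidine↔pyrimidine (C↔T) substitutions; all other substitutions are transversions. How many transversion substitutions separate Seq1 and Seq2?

Differing sites — 3:G/C (Tv); 5:G/C (Tv); 8:G/C (Tv); 9:C/T (Ti); 13:C/G (Tv); 19:A/T (Tv); 20:T/A (Tv); 23:A/C (Tv); 24:A/C (Tv); 29:G/T (Tv); 31:A/T (Tv); 33:T/G (Tv).
Of the 12 differences, 1 transition and 11 transversions, so the answer is 11.

11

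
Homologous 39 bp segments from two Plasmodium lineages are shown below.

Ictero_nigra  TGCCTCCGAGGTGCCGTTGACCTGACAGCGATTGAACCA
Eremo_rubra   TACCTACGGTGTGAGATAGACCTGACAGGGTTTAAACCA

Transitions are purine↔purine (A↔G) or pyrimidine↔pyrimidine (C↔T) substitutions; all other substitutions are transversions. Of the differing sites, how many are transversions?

7

Differing sites — 2:G/A (Ti); 6:C/A (Tv); 9:A/G (Ti); 10:G/T (Tv); 14:C/A (Tv); 15:C/G (Tv); 16:G/A (Ti); 18:T/A (Tv); 29:C/G (Tv); 31:A/T (Tv); 34:G/A (Ti).
Of the 11 differences, 4 transitions and 7 transversions, so the answer is 7.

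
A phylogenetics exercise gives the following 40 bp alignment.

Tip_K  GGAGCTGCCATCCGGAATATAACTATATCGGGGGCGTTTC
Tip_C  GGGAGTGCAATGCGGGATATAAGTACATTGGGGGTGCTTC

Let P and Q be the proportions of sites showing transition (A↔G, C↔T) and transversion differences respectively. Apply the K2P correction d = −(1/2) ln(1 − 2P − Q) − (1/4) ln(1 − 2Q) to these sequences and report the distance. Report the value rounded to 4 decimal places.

0.3547

Differing sites — 3:A/G (Ti); 4:G/A (Ti); 5:C/G (Tv); 9:C/A (Tv); 12:C/G (Tv); 16:A/G (Ti); 23:C/G (Tv); 26:T/C (Ti); 29:C/T (Ti); 35:C/T (Ti); 37:T/C (Ti).
Of the 11 differences, 7 transitions and 4 transversions over 40 sites: P = 7/40 = 0.175000, Q = 4/40 = 0.100000.
d = −0.5·ln(0.550000) − 0.25·ln(0.800000) = −0.5·(-0.597837) − 0.25·(-0.223144) = 0.3547.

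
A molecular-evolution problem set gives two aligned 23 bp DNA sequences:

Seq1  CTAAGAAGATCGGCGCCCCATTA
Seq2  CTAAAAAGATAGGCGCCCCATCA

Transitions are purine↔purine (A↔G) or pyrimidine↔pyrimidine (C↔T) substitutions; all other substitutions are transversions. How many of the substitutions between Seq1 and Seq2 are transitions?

2

The sequences differ at positions 5 (G/A, transition), 11 (C/A, transversion), 22 (T/C, transition).
Of the 3 differences, 2 transitions and 1 transversion, so the answer is 2.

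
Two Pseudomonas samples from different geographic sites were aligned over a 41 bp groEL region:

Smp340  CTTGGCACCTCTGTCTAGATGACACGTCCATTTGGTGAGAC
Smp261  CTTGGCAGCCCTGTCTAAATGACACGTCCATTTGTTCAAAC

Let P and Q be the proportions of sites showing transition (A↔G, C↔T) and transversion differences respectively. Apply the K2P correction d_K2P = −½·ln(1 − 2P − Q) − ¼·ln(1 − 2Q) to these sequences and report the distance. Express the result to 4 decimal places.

0.1635

Differing sites — 8:C/G (Tv); 10:T/C (Ti); 18:G/A (Ti); 35:G/T (Tv); 37:G/C (Tv); 39:G/A (Ti).
Of the 6 differences, 3 transitions and 3 transversions over 41 sites: P = 3/41 = 0.073171, Q = 3/41 = 0.073171.
d = −0.5·ln(0.780487) − 0.25·ln(0.853658) = −0.5·(-0.247837) − 0.25·(-0.158225) = 0.1635.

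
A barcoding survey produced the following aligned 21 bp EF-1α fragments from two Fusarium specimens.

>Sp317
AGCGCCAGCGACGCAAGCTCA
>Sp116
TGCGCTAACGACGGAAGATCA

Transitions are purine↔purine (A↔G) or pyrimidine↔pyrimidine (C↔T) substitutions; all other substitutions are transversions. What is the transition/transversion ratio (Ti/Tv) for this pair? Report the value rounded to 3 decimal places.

0.667

Differing sites — 1:A/T (Tv); 6:C/T (Ti); 8:G/A (Ti); 14:C/G (Tv); 18:C/A (Tv).
Of the 5 differences, 2 transitions and 3 transversions, so Ti/Tv = 2/3 = 0.667.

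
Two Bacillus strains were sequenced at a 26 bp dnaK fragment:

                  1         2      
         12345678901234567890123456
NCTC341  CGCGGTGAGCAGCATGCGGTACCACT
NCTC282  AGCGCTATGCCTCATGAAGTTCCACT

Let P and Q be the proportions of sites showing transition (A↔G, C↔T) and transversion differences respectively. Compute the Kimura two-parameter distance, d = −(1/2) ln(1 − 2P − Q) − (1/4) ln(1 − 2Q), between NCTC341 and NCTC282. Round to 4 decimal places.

0.4683

The sequences differ at positions 1 (C/A, transversion), 5 (G/C, transversion), 7 (G/A, transition), 8 (A/T, transversion), 11 (A/C, transversion), 12 (G/T, transversion), 17 (C/A, transversion), 18 (G/A, transition), 21 (A/T, transversion).
Of the 9 differences, 2 transitions and 7 transversions over 26 sites: P = 2/26 = 0.076923, Q = 7/26 = 0.269231.
d = −0.5·ln(0.576923) − 0.25·ln(0.461538) = −0.5·(-0.550046) − 0.25·(-0.773191) = 0.4683.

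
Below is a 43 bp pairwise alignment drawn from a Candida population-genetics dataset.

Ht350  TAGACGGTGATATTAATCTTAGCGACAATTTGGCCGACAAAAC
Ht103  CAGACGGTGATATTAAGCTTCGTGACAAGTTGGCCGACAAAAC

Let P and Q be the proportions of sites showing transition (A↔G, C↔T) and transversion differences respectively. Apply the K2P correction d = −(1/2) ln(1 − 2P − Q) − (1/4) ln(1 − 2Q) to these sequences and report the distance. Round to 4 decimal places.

0.1264

Mismatches occur at site 1 (T/C, transition), site 17 (T/G, transversion), site 21 (A/C, transversion), site 23 (C/T, transition), site 29 (T/G, transversion).
Of the 5 differences, 2 transitions and 3 transversions over 43 sites: P = 2/43 = 0.046512, Q = 3/43 = 0.069767.
d = −0.5·ln(0.837209) − 0.25·ln(0.860466) = −0.5·(-0.177682) − 0.25·(-0.150281) = 0.1264.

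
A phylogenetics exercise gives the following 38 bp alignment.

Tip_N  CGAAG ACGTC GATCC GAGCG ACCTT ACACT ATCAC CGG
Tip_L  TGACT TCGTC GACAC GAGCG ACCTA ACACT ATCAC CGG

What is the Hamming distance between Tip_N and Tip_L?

Mismatches occur at site 1 (C/T), site 4 (A/C), site 5 (G/T), site 6 (A/T), site 13 (T/C), site 14 (C/A), site 25 (T/A).
That gives 7 mismatches out of 38 aligned sites, so the Hamming distance is 7.

7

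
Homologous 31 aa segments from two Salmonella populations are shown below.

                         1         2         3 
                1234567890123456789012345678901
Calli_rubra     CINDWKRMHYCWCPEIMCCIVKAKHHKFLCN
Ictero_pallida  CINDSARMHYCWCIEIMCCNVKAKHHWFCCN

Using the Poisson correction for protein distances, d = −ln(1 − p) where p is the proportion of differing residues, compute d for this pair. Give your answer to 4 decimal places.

0.2151

Differing sites — 5:W/S; 6:K/A; 14:P/I; 20:I/N; 27:K/W; 29:L/C.
p = 6/31 = 0.193548.
d = −ln(1 − 0.193548) = −ln(0.806452) = 0.2151.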